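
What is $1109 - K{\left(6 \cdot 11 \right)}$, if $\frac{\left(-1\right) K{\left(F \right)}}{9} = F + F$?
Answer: $2297$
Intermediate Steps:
$K{\left(F \right)} = - 18 F$ ($K{\left(F \right)} = - 9 \left(F + F\right) = - 9 \cdot 2 F = - 18 F$)
$1109 - K{\left(6 \cdot 11 \right)} = 1109 - - 18 \cdot 6 \cdot 11 = 1109 - \left(-18\right) 66 = 1109 - -1188 = 1109 + 1188 = 2297$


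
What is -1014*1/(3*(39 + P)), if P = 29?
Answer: -169/34 ≈ -4.9706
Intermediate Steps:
-1014*1/(3*(39 + P)) = -1014*1/(3*(39 + 29)) = -1014/(3*68) = -1014/204 = -1014*1/204 = -169/34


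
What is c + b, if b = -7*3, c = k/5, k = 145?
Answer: 8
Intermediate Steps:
c = 29 (c = 145/5 = 145*(⅕) = 29)
b = -21
c + b = 29 - 21 = 8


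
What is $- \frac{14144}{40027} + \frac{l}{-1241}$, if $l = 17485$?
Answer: $- \frac{55186523}{3821039} \approx -14.443$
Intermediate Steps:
$- \frac{14144}{40027} + \frac{l}{-1241} = - \frac{14144}{40027} + \frac{17485}{-1241} = \left(-14144\right) \frac{1}{40027} + 17485 \left(- \frac{1}{1241}\right) = - \frac{1088}{3079} - \frac{17485}{1241} = - \frac{55186523}{3821039}$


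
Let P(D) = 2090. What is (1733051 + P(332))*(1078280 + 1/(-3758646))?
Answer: 7032305778471116939/3758646 ≈ 1.8710e+12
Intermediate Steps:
(1733051 + P(332))*(1078280 + 1/(-3758646)) = (1733051 + 2090)*(1078280 + 1/(-3758646)) = 1735141*(1078280 - 1/3758646) = 1735141*(4052872808879/3758646) = 7032305778471116939/3758646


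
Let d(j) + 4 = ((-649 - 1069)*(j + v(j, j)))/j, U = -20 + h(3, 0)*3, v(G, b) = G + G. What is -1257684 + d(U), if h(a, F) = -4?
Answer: -1262842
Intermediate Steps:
v(G, b) = 2*G
U = -32 (U = -20 - 4*3 = -20 - 12 = -32)
d(j) = -5158 (d(j) = -4 + ((-649 - 1069)*(j + 2*j))/j = -4 + (-5154*j)/j = -4 - 5154 = -5158)
-1257684 + d(U) = -1257684 - 5158 = -1262842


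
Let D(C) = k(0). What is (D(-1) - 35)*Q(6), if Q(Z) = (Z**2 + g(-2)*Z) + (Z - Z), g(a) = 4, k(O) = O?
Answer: -2100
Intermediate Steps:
D(C) = 0
Q(Z) = Z**2 + 4*Z (Q(Z) = (Z**2 + 4*Z) + (Z - Z) = (Z**2 + 4*Z) + 0 = Z**2 + 4*Z)
(D(-1) - 35)*Q(6) = (0 - 35)*(6*(4 + 6)) = -210*10 = -35*60 = -2100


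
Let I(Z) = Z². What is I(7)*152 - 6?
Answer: 7442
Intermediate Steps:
I(7)*152 - 6 = 7²*152 - 6 = 49*152 - 6 = 7448 - 6 = 7442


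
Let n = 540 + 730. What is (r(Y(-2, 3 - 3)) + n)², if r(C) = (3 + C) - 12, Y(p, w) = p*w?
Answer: 1590121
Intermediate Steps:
n = 1270
r(C) = -9 + C
(r(Y(-2, 3 - 3)) + n)² = ((-9 - 2*(3 - 3)) + 1270)² = ((-9 - 2*0) + 1270)² = ((-9 + 0) + 1270)² = (-9 + 1270)² = 1261² = 1590121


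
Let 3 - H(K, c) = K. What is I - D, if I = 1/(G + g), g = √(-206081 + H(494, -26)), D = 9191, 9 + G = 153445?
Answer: (-18382*√51643 + 1410230275*I)/(2*(√51643 - 76718*I)) ≈ -9191.0 - 2.2352e-8*I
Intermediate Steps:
G = 153436 (G = -9 + 153445 = 153436)
H(K, c) = 3 - K
g = 2*I*√51643 (g = √(-206081 + (3 - 1*494)) = √(-206081 + (3 - 494)) = √(-206081 - 491) = √(-206572) = 2*I*√51643 ≈ 454.5*I)
I = 1/(153436 + 2*I*√51643) ≈ 6.5173e-6 - 1.931e-8*I
I - D = (38359/5885703167 - I*√51643/11771406334) - 1*9191 = (38359/5885703167 - I*√51643/11771406334) - 9191 = -54095497769538/5885703167 - I*√51643/11771406334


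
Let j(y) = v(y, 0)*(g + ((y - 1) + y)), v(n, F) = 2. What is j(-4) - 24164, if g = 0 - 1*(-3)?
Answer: -24176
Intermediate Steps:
g = 3 (g = 0 + 3 = 3)
j(y) = 4 + 4*y (j(y) = 2*(3 + ((y - 1) + y)) = 2*(3 + ((-1 + y) + y)) = 2*(3 + (-1 + 2*y)) = 2*(2 + 2*y) = 4 + 4*y)
j(-4) - 24164 = (4 + 4*(-4)) - 24164 = (4 - 16) - 24164 = -12 - 24164 = -24176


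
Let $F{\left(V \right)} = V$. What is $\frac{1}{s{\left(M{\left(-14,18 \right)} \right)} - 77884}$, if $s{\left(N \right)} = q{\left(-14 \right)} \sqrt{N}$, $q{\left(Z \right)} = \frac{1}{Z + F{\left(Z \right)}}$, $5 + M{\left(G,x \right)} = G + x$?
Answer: $- \frac{61061056}{4755679285505} + \frac{28 i}{4755679285505} \approx -1.284 \cdot 10^{-5} + 5.8877 \cdot 10^{-12} i$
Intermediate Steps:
$M{\left(G,x \right)} = -5 + G + x$ ($M{\left(G,x \right)} = -5 + \left(G + x\right) = -5 + G + x$)
$q{\left(Z \right)} = \frac{1}{2 Z}$ ($q{\left(Z \right)} = \frac{1}{Z + Z} = \frac{1}{2 Z}$)
$s{\left(N \right)} = - \frac{\sqrt{N}}{28}$ ($s{\left(N \right)} = \frac{1}{2 \left(-14\right)} \sqrt{N} = \frac{1}{2} \left(- \frac{1}{14}\right) \sqrt{N} = - \frac{\sqrt{N}}{28}$)
$\frac{1}{s{\left(M{\left(-14,18 \right)} \right)} - 77884} = \frac{1}{- \frac{\sqrt{-5 - 14 + 18}}{28} - 77884} = \frac{1}{- \frac{\sqrt{-1}}{28} - 77884} = \frac{1}{- \frac{i}{28} - 77884} = \frac{1}{-77884 - \frac{i}{28}} = \frac{784 \left(-77884 + \frac{i}{28}\right)}{4755679285505}$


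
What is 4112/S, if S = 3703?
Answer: 4112/3703 ≈ 1.1105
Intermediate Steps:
4112/S = 4112/3703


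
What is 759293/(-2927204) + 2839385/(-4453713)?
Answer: -11693132234449/13036926508452 ≈ -0.89692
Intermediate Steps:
759293/(-2927204) + 2839385/(-4453713) = 759293*(-1/2927204) + 2839385*(-1/4453713) = -759293/2927204 - 2839385/4453713 = -11693132234449/13036926508452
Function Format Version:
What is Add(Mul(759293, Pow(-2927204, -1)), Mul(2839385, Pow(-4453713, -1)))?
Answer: Rational(-11693132234449, 13036926508452) ≈ -0.89692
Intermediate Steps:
Add(Mul(759293, Pow(-2927204, -1)), Mul(2839385, Pow(-4453713, -1))) = Add(Mul(759293, Rational(-1, 2927204)), Mul(2839385, Rational(-1, 4453713))) = Add(Rational(-759293, 2927204), Rational(-2839385, 4453713)) = Rational(-11693132234449, 13036926508452)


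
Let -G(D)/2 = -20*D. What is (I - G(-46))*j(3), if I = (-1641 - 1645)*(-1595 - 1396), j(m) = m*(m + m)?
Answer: 176944788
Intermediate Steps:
G(D) = 40*D (G(D) = -(-40)*D = 40*D)
j(m) = 2*m**2 (j(m) = m*(2*m) = 2*m**2)
I = 9828426 (I = -3286*(-2991) = 9828426)
(I - G(-46))*j(3) = (9828426 - 40*(-46))*(2*3**2) = (9828426 - 1*(-1840))*(2*9) = (9828426 + 1840)*18 = 9830266*18 = 176944788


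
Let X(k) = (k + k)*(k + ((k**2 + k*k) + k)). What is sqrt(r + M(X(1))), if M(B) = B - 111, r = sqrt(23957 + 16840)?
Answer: sqrt(-103 + 3*sqrt(4533)) ≈ 9.9490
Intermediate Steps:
X(k) = 2*k*(2*k + 2*k**2) (X(k) = (2*k)*(k + ((k**2 + k**2) + k)) = (2*k)*(k + (2*k**2 + k)) = (2*k)*(k + (k + 2*k**2)) = (2*k)*(2*k + 2*k**2) = 2*k*(2*k + 2*k**2))
r = 3*sqrt(4533) (r = sqrt(40797) = 3*sqrt(4533) ≈ 201.98)
M(B) = -111 + B
sqrt(r + M(X(1))) = sqrt(3*sqrt(4533) + (-111 + 4*1**2*(1 + 1))) = sqrt(3*sqrt(4533) + (-111 + 4*1*2)) = sqrt(3*sqrt(4533) + (-111 + 8)) = sqrt(3*sqrt(4533) - 103) = sqrt(-103 + 3*sqrt(4533))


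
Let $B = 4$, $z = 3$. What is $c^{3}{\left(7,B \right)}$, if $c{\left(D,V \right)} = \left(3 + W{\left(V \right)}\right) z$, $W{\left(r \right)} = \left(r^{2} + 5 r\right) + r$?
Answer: $2146689$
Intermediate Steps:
$W{\left(r \right)} = r^{2} + 6 r$
$c{\left(D,V \right)} = 9 + 3 V \left(6 + V\right)$ ($c{\left(D,V \right)} = \left(3 + V \left(6 + V\right)\right) 3 = 9 + 3 V \left(6 + V\right)$)
$c^{3}{\left(7,B \right)} = \left(9 + 3 \cdot 4 \left(6 + 4\right)\right)^{3} = \left(9 + 3 \cdot 4 \cdot 10\right)^{3} = \left(9 + 120\right)^{3} = 129^{3} = 2146689$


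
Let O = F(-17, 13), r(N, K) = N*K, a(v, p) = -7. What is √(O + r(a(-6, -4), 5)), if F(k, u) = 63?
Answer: 2*√7 ≈ 5.2915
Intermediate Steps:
r(N, K) = K*N
O = 63
√(O + r(a(-6, -4), 5)) = √(63 + 5*(-7)) = √(63 - 35) = √28 = 2*√7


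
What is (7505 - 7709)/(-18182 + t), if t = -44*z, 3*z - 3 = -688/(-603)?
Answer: 184518/16500553 ≈ 0.011183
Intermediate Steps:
z = 2497/1809 (z = 1 + (-688/(-603))/3 = 1 + (-688*(-1/603))/3 = 1 + (⅓)*(688/603) = 1 + 688/1809 = 2497/1809 ≈ 1.3803)
t = -109868/1809 (t = -44*2497/1809 = -109868/1809 ≈ -60.734)
(7505 - 7709)/(-18182 + t) = (7505 - 7709)/(-18182 - 109868/1809) = -204/(-33001106/1809) = -204*(-1809/33001106) = 184518/16500553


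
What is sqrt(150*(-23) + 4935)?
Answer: 3*sqrt(165) ≈ 38.536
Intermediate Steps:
sqrt(150*(-23) + 4935) = sqrt(-3450 + 4935) = sqrt(1485) = 3*sqrt(165)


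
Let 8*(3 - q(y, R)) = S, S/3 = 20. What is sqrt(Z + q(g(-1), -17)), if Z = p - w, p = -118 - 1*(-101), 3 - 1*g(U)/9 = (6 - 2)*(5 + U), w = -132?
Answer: sqrt(442)/2 ≈ 10.512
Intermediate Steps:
g(U) = -153 - 36*U (g(U) = 27 - 9*(6 - 2)*(5 + U) = 27 - 36*(5 + U) = 27 - 9*(20 + 4*U) = 27 + (-180 - 36*U) = -153 - 36*U)
S = 60 (S = 3*20 = 60)
p = -17 (p = -118 + 101 = -17)
q(y, R) = -9/2 (q(y, R) = 3 - 1/8*60 = 3 - 15/2 = -9/2)
Z = 115 (Z = -17 - 1*(-132) = -17 + 132 = 115)
sqrt(Z + q(g(-1), -17)) = sqrt(115 - 9/2) = sqrt(221/2) = sqrt(442)/2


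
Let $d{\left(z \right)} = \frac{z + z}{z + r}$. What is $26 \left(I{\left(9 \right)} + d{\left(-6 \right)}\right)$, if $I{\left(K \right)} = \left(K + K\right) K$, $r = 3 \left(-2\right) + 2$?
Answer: $\frac{21216}{5} \approx 4243.2$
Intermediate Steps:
$r = -4$ ($r = -6 + 2 = -4$)
$I{\left(K \right)} = 2 K^{2}$ ($I{\left(K \right)} = 2 K K = 2 K^{2}$)
$d{\left(z \right)} = \frac{2 z}{-4 + z}$ ($d{\left(z \right)} = \frac{z + z}{z - 4} = \frac{2 z}{-4 + z}$)
$26 \left(I{\left(9 \right)} + d{\left(-6 \right)}\right) = 26 \left(2 \cdot 9^{2} + 2 \left(-6\right) \frac{1}{-4 - 6}\right) = 26 \left(2 \cdot 81 + 2 \left(-6\right) \frac{1}{-10}\right) = 26 \left(162 + 2 \left(-6\right) \left(- \frac{1}{10}\right)\right) = 26 \left(162 + \frac{6}{5}\right) = 26 \cdot \frac{816}{5} = \frac{21216}{5}$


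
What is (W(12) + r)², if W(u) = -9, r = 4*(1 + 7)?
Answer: 529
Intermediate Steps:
r = 32 (r = 4*8 = 32)
(W(12) + r)² = (-9 + 32)² = 23² = 529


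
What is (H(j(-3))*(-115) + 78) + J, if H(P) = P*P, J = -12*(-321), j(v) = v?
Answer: 2895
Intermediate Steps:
J = 3852
H(P) = P²
(H(j(-3))*(-115) + 78) + J = ((-3)²*(-115) + 78) + 3852 = (9*(-115) + 78) + 3852 = (-1035 + 78) + 3852 = -957 + 3852 = 2895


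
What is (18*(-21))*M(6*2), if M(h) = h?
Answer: -4536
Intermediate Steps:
(18*(-21))*M(6*2) = (18*(-21))*(6*2) = -378*12 = -4536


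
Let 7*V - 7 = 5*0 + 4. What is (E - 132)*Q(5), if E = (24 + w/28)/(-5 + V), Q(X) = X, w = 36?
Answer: -5575/8 ≈ -696.88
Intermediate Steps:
V = 11/7 (V = 1 + (5*0 + 4)/7 = 1 + (0 + 4)/7 = 1 + (⅐)*4 = 1 + 4/7 = 11/7 ≈ 1.5714)
E = -59/8 (E = (24 + 36/28)/(-5 + 11/7) = (24 + 36*(1/28))/(-24/7) = (24 + 9/7)*(-7/24) = (177/7)*(-7/24) = -59/8 ≈ -7.3750)
(E - 132)*Q(5) = (-59/8 - 132)*5 = -1115/8*5 = -5575/8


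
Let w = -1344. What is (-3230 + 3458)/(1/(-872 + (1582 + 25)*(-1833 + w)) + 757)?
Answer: 582119454/1932738713 ≈ 0.30119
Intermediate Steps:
(-3230 + 3458)/(1/(-872 + (1582 + 25)*(-1833 + w)) + 757) = (-3230 + 3458)/(1/(-872 + (1582 + 25)*(-1833 - 1344)) + 757) = 228/(1/(-872 + 1607*(-3177)) + 757) = 228/(1/(-872 - 5105439) + 757) = 228/(1/(-5106311) + 757) = 228/(-1/5106311 + 757) = 228/(3865477426/5106311) = 228*(5106311/3865477426) = 582119454/1932738713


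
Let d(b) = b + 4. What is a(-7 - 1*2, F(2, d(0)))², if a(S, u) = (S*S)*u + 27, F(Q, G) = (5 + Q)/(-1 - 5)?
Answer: 18225/4 ≈ 4556.3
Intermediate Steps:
d(b) = 4 + b
F(Q, G) = -⅚ - Q/6 (F(Q, G) = (5 + Q)/(-6) = (5 + Q)*(-⅙) = -⅚ - Q/6)
a(S, u) = 27 + u*S² (a(S, u) = S²*u + 27 = u*S² + 27 = 27 + u*S²)
a(-7 - 1*2, F(2, d(0)))² = (27 + (-⅚ - ⅙*2)*(-7 - 1*2)²)² = (27 + (-⅚ - ⅓)*(-7 - 2)²)² = (27 - 7/6*(-9)²)² = (27 - 7/6*81)² = (27 - 189/2)² = (-135/2)² = 18225/4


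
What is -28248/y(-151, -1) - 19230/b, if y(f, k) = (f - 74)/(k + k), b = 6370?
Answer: -12140209/47775 ≈ -254.11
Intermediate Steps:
y(f, k) = (-74 + f)/(2*k) (y(f, k) = (-74 + f)/((2*k)) = (-74 + f)*(1/(2*k)) = (-74 + f)/(2*k))
-28248/y(-151, -1) - 19230/b = -28248*(-2/(-74 - 151)) - 19230/6370 = -28248/((1/2)*(-1)*(-225)) - 19230*1/6370 = -28248/225/2 - 1923/637 = -28248*2/225 - 1923/637 = -18832/75 - 1923/637 = -12140209/47775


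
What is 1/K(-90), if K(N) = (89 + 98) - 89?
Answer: 1/98 ≈ 0.010204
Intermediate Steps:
K(N) = 98 (K(N) = 187 - 89 = 98)
1/K(-90) = 1/98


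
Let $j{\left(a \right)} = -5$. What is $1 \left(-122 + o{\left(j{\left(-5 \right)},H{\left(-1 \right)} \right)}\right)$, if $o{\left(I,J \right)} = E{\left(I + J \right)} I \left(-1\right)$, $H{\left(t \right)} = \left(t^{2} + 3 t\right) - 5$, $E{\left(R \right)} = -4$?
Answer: $-142$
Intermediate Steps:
$H{\left(t \right)} = -5 + t^{2} + 3 t$
$o{\left(I,J \right)} = 4 I$ ($o{\left(I,J \right)} = - 4 I \left(-1\right) = 4 I$)
$1 \left(-122 + o{\left(j{\left(-5 \right)},H{\left(-1 \right)} \right)}\right) = 1 \left(-122 + 4 \left(-5\right)\right) = 1 \left(-122 - 20\right) = 1 \left(-142\right) = -142$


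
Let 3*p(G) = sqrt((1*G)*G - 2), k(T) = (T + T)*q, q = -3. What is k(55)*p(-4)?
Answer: -110*sqrt(14) ≈ -411.58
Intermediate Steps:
k(T) = -6*T (k(T) = (T + T)*(-3) = (2*T)*(-3) = -6*T)
p(G) = sqrt(-2 + G**2)/3 (p(G) = sqrt((1*G)*G - 2)/3 = sqrt(G*G - 2)/3 = sqrt(G**2 - 2)/3 = sqrt(-2 + G**2)/3)
k(55)*p(-4) = (-6*55)*(sqrt(-2 + (-4)**2)/3) = -110*sqrt(-2 + 16) = -110*sqrt(14)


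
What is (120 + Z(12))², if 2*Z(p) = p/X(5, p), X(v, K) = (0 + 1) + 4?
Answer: 367236/25 ≈ 14689.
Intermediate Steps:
X(v, K) = 5 (X(v, K) = 1 + 4 = 5)
Z(p) = p/10 (Z(p) = (p/5)/2 = p/10)
(120 + Z(12))² = (120 + (⅒)*12)² = (120 + 6/5)² = (606/5)² = 367236/25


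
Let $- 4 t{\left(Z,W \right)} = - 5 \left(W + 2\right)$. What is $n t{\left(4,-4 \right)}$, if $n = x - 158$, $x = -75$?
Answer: $\frac{1165}{2} \approx 582.5$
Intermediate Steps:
$t{\left(Z,W \right)} = \frac{5}{2} + \frac{5 W}{4}$ ($t{\left(Z,W \right)} = - \frac{\left(-5\right) \left(W + 2\right)}{4} = - \frac{\left(-5\right) \left(2 + W\right)}{4} = - \frac{-10 - 5 W}{4} = \frac{5}{2} + \frac{5 W}{4}$)
$n = -233$ ($n = -75 - 158 = -233$)
$n t{\left(4,-4 \right)} = - 233 \left(\frac{5}{2} + \frac{5}{4} \left(-4\right)\right) = - 233 \left(\frac{5}{2} - 5\right) = \left(-233\right) \left(- \frac{5}{2}\right) = \frac{1165}{2}$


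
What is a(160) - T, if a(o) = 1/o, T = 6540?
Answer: -1046399/160 ≈ -6540.0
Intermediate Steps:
a(160) - T = 1/160 - 1*6540 = 1/160 - 6540 = -1046399/160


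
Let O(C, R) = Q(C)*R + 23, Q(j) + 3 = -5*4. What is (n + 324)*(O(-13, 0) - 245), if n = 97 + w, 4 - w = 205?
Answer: -48840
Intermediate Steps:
w = -201 (w = 4 - 1*205 = 4 - 205 = -201)
Q(j) = -23 (Q(j) = -3 - 5*4 = -3 - 20 = -23)
O(C, R) = 23 - 23*R (O(C, R) = -23*R + 23 = 23 - 23*R)
n = -104 (n = 97 - 201 = -104)
(n + 324)*(O(-13, 0) - 245) = (-104 + 324)*((23 - 23*0) - 245) = 220*((23 + 0) - 245) = 220*(23 - 245) = 220*(-222) = -48840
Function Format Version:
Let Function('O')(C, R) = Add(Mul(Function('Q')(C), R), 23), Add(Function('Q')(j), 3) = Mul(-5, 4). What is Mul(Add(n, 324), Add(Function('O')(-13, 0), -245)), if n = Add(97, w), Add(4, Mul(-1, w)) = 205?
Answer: -48840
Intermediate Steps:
w = -201 (w = Add(4, Mul(-1, 205)) = Add(4, -205) = -201)
Function('Q')(j) = -23 (Function('Q')(j) = Add(-3, Mul(-5, 4)) = Add(-3, -20) = -23)
Function('O')(C, R) = Add(23, Mul(-23, R)) (Function('O')(C, R) = Add(Mul(-23, R), 23) = Add(23, Mul(-23, R)))
n = -104 (n = Add(97, -201) = -104)
Mul(Add(n, 324), Add(Function('O')(-13, 0), -245)) = Mul(Add(-104, 324), Add(Add(23, Mul(-23, 0)), -245)) = Mul(220, Add(Add(23, 0), -245)) = Mul(220, Add(23, -245)) = Mul(220, -222) = -48840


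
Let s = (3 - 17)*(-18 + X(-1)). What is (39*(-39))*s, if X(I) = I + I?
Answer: -425880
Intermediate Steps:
X(I) = 2*I
s = 280 (s = (3 - 17)*(-18 + 2*(-1)) = -14*(-18 - 2) = -14*(-20) = 280)
(39*(-39))*s = (39*(-39))*280 = -1521*280 = -425880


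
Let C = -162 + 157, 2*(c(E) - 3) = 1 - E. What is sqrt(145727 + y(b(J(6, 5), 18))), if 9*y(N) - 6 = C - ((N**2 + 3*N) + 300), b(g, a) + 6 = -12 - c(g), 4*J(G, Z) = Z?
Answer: sqrt(83895735)/24 ≈ 381.64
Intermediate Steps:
J(G, Z) = Z/4
c(E) = 7/2 - E/2 (c(E) = 3 + (1 - E)/2 = 3 + (1/2 - E/2) = 7/2 - E/2)
b(g, a) = -43/2 + g/2 (b(g, a) = -6 + (-12 - (7/2 - g/2)) = -6 + (-12 + (-7/2 + g/2)) = -6 + (-31/2 + g/2) = -43/2 + g/2)
C = -5
y(N) = -299/9 - N/3 - N**2/9 (y(N) = 2/3 + (-5 - ((N**2 + 3*N) + 300))/9 = 2/3 + (-5 - (300 + N**2 + 3*N))/9 = 2/3 + (-5 + (-300 - N**2 - 3*N))/9 = 2/3 + (-305 - N**2 - 3*N)/9 = 2/3 + (-305/9 - N/3 - N**2/9) = -299/9 - N/3 - N**2/9)
sqrt(145727 + y(b(J(6, 5), 18))) = sqrt(145727 + (-299/9 - (-43/2 + ((1/4)*5)/2)/3 - (-43/2 + ((1/4)*5)/2)**2/9)) = sqrt(145727 + (-299/9 - (-43/2 + (1/2)*(5/4))/3 - (-43/2 + (1/2)*(5/4))**2/9)) = sqrt(145727 + (-299/9 - (-43/2 + 5/8)/3 - (-43/2 + 5/8)**2/9)) = sqrt(145727 + (-299/9 - 1/3*(-167/8) - (-167/8)**2/9)) = sqrt(145727 + (-299/9 + 167/24 - 1/9*27889/64)) = sqrt(145727 + (-299/9 + 167/24 - 27889/576)) = sqrt(145727 - 14339/192) = sqrt(27965245/192) = sqrt(83895735)/24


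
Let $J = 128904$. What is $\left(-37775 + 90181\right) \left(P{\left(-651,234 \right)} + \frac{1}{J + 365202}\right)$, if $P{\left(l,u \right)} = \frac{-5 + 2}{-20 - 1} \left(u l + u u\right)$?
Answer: $- \frac{1263348173463983}{1729371} \approx -7.3052 \cdot 10^{8}$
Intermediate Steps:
$P{\left(l,u \right)} = \frac{u^{2}}{7} + \frac{l u}{7}$ ($P{\left(l,u \right)} = - \frac{3}{-21} \left(l u + u^{2}\right) = \left(-3\right) \left(- \frac{1}{21}\right) \left(u^{2} + l u\right) = \frac{u^{2} + l u}{7} = \frac{u^{2}}{7} + \frac{l u}{7}$)
$\left(-37775 + 90181\right) \left(P{\left(-651,234 \right)} + \frac{1}{J + 365202}\right) = \left(-37775 + 90181\right) \left(\frac{1}{7} \cdot 234 \left(-651 + 234\right) + \frac{1}{128904 + 365202}\right) = 52406 \left(\frac{1}{7} \cdot 234 \left(-417\right) + \frac{1}{494106}\right) = 52406 \left(- \frac{97578}{7} + \frac{1}{494106}\right) = 52406 \left(- \frac{48213875261}{3458742}\right) = - \frac{1263348173463983}{1729371}$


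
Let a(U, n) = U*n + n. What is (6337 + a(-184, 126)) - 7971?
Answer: -24692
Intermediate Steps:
a(U, n) = n + U*n
(6337 + a(-184, 126)) - 7971 = (6337 + 126*(1 - 184)) - 7971 = (6337 + 126*(-183)) - 7971 = (6337 - 23058) - 7971 = -16721 - 7971 = -24692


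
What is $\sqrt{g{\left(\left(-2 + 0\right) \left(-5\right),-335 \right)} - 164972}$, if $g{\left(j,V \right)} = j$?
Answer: $i \sqrt{164962} \approx 406.16 i$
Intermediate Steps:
$\sqrt{g{\left(\left(-2 + 0\right) \left(-5\right),-335 \right)} - 164972} = \sqrt{\left(-2 + 0\right) \left(-5\right) - 164972} = \sqrt{\left(-2\right) \left(-5\right) - 164972} = \sqrt{10 - 164972} = \sqrt{-164962} = i \sqrt{164962}$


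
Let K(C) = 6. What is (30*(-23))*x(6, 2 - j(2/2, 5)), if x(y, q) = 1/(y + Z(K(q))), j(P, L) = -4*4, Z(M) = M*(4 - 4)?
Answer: -115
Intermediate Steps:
Z(M) = 0 (Z(M) = M*0 = 0)
j(P, L) = -16
x(y, q) = 1/y (x(y, q) = 1/(y + 0) = 1/y)
(30*(-23))*x(6, 2 - j(2/2, 5)) = (30*(-23))/6 = -690*⅙ = -115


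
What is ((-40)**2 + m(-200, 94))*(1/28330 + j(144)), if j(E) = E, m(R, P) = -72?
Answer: 3116754044/14165 ≈ 2.2003e+5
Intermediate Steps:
((-40)**2 + m(-200, 94))*(1/28330 + j(144)) = ((-40)**2 - 72)*(1/28330 + 144) = (1600 - 72)*(1/28330 + 144) = 1528*(4079521/28330) = 3116754044/14165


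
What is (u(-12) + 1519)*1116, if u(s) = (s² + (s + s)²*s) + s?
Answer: -5871276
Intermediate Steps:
u(s) = s + s² + 4*s³ (u(s) = (s² + (2*s)²*s) + s = (s² + (4*s²)*s) + s = (s² + 4*s³) + s = s + s² + 4*s³)
(u(-12) + 1519)*1116 = (-12*(1 - 12 + 4*(-12)²) + 1519)*1116 = (-12*(1 - 12 + 4*144) + 1519)*1116 = (-12*(1 - 12 + 576) + 1519)*1116 = (-12*565 + 1519)*1116 = (-6780 + 1519)*1116 = -5261*1116 = -5871276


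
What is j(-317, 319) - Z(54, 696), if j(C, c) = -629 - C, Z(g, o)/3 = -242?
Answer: 414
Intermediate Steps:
Z(g, o) = -726 (Z(g, o) = 3*(-242) = -726)
j(-317, 319) - Z(54, 696) = (-629 - 1*(-317)) - 1*(-726) = (-629 + 317) + 726 = -312 + 726 = 414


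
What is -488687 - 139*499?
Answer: -558048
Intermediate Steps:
-488687 - 139*499 = -488687 - 1*69361 = -488687 - 69361 = -558048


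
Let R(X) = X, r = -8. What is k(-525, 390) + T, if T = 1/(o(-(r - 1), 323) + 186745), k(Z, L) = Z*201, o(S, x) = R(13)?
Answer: -19707637949/186758 ≈ -1.0553e+5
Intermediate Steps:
o(S, x) = 13
k(Z, L) = 201*Z
T = 1/186758 (T = 1/(13 + 186745) = 1/186758 ≈ 5.3545e-6)
k(-525, 390) + T = 201*(-525) + 1/186758 = -105525 + 1/186758 = -19707637949/186758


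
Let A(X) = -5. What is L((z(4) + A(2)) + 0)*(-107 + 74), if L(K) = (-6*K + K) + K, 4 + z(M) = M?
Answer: -660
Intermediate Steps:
z(M) = -4 + M
L(K) = -4*K (L(K) = -5*K + K = -4*K)
L((z(4) + A(2)) + 0)*(-107 + 74) = (-4*(((-4 + 4) - 5) + 0))*(-107 + 74) = -4*((0 - 5) + 0)*(-33) = -4*(-5 + 0)*(-33) = -4*(-5)*(-33) = 20*(-33) = -660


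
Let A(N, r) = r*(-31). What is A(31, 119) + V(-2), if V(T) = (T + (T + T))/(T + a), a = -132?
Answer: -247160/67 ≈ -3689.0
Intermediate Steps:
A(N, r) = -31*r
V(T) = 3*T/(-132 + T) (V(T) = (T + (T + T))/(T - 132) = (T + 2*T)/(-132 + T) = (3*T)/(-132 + T) = 3*T/(-132 + T))
A(31, 119) + V(-2) = -31*119 + 3*(-2)/(-132 - 2) = -3689 + 3*(-2)/(-134) = -3689 + 3*(-2)*(-1/134) = -3689 + 3/67 = -247160/67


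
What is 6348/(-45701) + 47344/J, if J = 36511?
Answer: 83995492/72547357 ≈ 1.1578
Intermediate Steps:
6348/(-45701) + 47344/J = 6348/(-45701) + 47344/36511 = 6348*(-1/45701) + 47344*(1/36511) = -276/1987 + 47344/36511 = 83995492/72547357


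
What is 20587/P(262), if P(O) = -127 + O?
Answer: 20587/135 ≈ 152.50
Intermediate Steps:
20587/P(262) = 20587/(-127 + 262) = 20587/135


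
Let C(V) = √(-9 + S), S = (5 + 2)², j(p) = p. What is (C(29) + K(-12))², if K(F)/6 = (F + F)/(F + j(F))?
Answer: 76 + 24*√10 ≈ 151.89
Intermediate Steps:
S = 49 (S = 7² = 49)
C(V) = 2*√10 (C(V) = √(-9 + 49) = √40 = 2*√10)
K(F) = 6 (K(F) = 6*((F + F)/(F + F)) = 6*((2*F)/((2*F))) = 6*((2*F)*(1/(2*F))) = 6*1 = 6)
(C(29) + K(-12))² = (2*√10 + 6)² = (6 + 2*√10)²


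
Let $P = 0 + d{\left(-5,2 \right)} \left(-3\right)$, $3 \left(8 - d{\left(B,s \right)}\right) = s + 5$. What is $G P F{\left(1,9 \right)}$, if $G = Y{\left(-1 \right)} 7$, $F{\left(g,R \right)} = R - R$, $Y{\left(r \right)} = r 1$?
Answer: $0$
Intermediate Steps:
$Y{\left(r \right)} = r$
$d{\left(B,s \right)} = \frac{19}{3} - \frac{s}{3}$ ($d{\left(B,s \right)} = 8 - \frac{s + 5}{3} = 8 - \frac{5 + s}{3} = 8 - \left(\frac{5}{3} + \frac{s}{3}\right) = \frac{19}{3} - \frac{s}{3}$)
$F{\left(g,R \right)} = 0$
$G = -7$ ($G = \left(-1\right) 7 = -7$)
$P = -17$ ($P = 0 + \left(\frac{19}{3} - \frac{2}{3}\right) \left(-3\right) = 0 + \frac{17}{3} \left(-3\right) = 0 - 17 = -17$)
$G P F{\left(1,9 \right)} = \left(-7\right) \left(-17\right) 0 = 119 \cdot 0 = 0$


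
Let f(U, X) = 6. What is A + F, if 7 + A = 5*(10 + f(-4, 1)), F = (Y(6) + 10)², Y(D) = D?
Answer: 329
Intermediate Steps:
F = 256 (F = (6 + 10)² = 16² = 256)
A = 73 (A = -7 + 5*(10 + 6) = -7 + 5*16 = -7 + 80 = 73)
A + F = 73 + 256 = 329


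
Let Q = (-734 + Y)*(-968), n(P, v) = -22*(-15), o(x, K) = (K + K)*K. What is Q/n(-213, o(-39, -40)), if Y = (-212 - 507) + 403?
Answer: 3080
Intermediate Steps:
o(x, K) = 2*K² (o(x, K) = (2*K)*K = 2*K²)
n(P, v) = 330
Y = -316 (Y = -719 + 403 = -316)
Q = 1016400 (Q = (-734 - 316)*(-968) = -1050*(-968) = 1016400)
Q/n(-213, o(-39, -40)) = 1016400/330 = 1016400*(1/330) = 3080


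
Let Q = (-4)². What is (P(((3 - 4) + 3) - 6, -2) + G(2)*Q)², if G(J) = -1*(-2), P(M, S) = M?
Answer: 784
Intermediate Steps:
G(J) = 2
Q = 16
(P(((3 - 4) + 3) - 6, -2) + G(2)*Q)² = ((((3 - 4) + 3) - 6) + 2*16)² = (((-1 + 3) - 6) + 32)² = ((2 - 6) + 32)² = (-4 + 32)² = 28² = 784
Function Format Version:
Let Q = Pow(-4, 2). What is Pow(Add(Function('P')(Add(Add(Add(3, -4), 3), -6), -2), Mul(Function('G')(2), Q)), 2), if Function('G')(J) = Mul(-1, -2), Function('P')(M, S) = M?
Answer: 784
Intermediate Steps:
Function('G')(J) = 2
Q = 16
Pow(Add(Function('P')(Add(Add(Add(3, -4), 3), -6), -2), Mul(Function('G')(2), Q)), 2) = Pow(Add(Add(Add(Add(3, -4), 3), -6), Mul(2, 16)), 2) = Pow(Add(Add(Add(-1, 3), -6), 32), 2) = Pow(Add(Add(2, -6), 32), 2) = Pow(Add(-4, 32), 2) = Pow(28, 2) = 784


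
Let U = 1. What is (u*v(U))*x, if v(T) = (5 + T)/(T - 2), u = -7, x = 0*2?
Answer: 0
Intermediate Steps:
x = 0
v(T) = (5 + T)/(-2 + T)
(u*v(U))*x = -7*(5 + 1)/(-2 + 1)*0 = -7*6/(-1)*0 = -(-7)*6*0 = -7*(-6)*0 = 42*0 = 0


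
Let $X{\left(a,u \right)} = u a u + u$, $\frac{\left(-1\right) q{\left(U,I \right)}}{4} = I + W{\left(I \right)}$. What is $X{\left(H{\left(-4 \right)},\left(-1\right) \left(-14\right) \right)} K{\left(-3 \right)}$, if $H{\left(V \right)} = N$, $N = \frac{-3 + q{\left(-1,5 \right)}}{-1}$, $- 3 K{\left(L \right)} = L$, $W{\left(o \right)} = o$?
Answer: $8442$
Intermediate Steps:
$q{\left(U,I \right)} = - 8 I$ ($q{\left(U,I \right)} = - 4 \left(I + I\right) = - 4 \cdot 2 I = - 8 I$)
$K{\left(L \right)} = - \frac{L}{3}$
$N = 43$ ($N = \frac{-3 - 40}{-1} = \left(-3 - 40\right) \left(-1\right) = \left(-43\right) \left(-1\right) = 43$)
$H{\left(V \right)} = 43$
$X{\left(a,u \right)} = u + a u^{2}$ ($X{\left(a,u \right)} = a u u + u = a u^{2} + u = u + a u^{2}$)
$X{\left(H{\left(-4 \right)},\left(-1\right) \left(-14\right) \right)} K{\left(-3 \right)} = \left(-1\right) \left(-14\right) \left(1 + 43 \left(\left(-1\right) \left(-14\right)\right)\right) \left(\left(- \frac{1}{3}\right) \left(-3\right)\right) = 14 \left(1 + 43 \cdot 14\right) 1 = 14 \left(1 + 602\right) 1 = 14 \cdot 603 \cdot 1 = 8442 \cdot 1 = 8442$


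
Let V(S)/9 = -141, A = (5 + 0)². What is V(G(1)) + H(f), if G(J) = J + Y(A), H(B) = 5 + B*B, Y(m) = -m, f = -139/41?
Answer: -2105463/1681 ≈ -1252.5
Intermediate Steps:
A = 25 (A = 5² = 25)
f = -139/41 (f = -139*1/41 = -139/41 ≈ -3.3902)
H(B) = 5 + B²
G(J) = -25 + J (G(J) = J - 1*25 = J - 25 = -25 + J)
V(S) = -1269 (V(S) = 9*(-141) = -1269)
V(G(1)) + H(f) = -1269 + (5 + (-139/41)²) = -1269 + (5 + 19321/1681) = -1269 + 27726/1681 = -2105463/1681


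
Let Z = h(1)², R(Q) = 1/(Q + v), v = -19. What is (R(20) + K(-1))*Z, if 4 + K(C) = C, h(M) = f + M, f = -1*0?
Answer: -4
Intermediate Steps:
f = 0
h(M) = M (h(M) = 0 + M = M)
R(Q) = 1/(-19 + Q) (R(Q) = 1/(Q - 19) = 1/(-19 + Q))
K(C) = -4 + C
Z = 1 (Z = 1² = 1)
(R(20) + K(-1))*Z = (1/(-19 + 20) + (-4 - 1))*1 = (1/1 - 5)*1 = (1 - 5)*1 = -4*1 = -4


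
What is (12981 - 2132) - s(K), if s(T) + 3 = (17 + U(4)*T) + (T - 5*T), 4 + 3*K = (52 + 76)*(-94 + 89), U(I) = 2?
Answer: 31217/3 ≈ 10406.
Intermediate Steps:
K = -644/3 (K = -4/3 + ((52 + 76)*(-94 + 89))/3 = -4/3 + (128*(-5))/3 = -4/3 + (1/3)*(-640) = -4/3 - 640/3 = -644/3 ≈ -214.67)
s(T) = 14 - 2*T (s(T) = -3 + ((17 + 2*T) + (T - 5*T)) = -3 + ((17 + 2*T) - 4*T) = -3 + (17 - 2*T) = 14 - 2*T)
(12981 - 2132) - s(K) = (12981 - 2132) - (14 - 2*(-644/3)) = 10849 - (14 + 1288/3) = 10849 - 1*1330/3 = 10849 - 1330/3 = 31217/3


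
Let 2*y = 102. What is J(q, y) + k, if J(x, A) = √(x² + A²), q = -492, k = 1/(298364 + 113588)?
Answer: 1/411952 + 3*√27185 ≈ 494.64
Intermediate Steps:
k = 1/411952 ≈ 2.4275e-6
y = 51 (y = (½)*102 = 51)
J(x, A) = √(A² + x²)
J(q, y) + k = √(51² + (-492)²) + 1/411952 = √(2601 + 242064) + 1/411952 = √244665 + 1/411952 = 3*√27185 + 1/411952 = 1/411952 + 3*√27185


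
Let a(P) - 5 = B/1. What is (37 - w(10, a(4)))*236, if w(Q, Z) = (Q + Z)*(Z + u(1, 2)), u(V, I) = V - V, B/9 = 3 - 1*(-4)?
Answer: -1243012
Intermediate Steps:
B = 63 (B = 9*(3 - 1*(-4)) = 9*(3 + 4) = 9*7 = 63)
u(V, I) = 0
a(P) = 68 (a(P) = 5 + 63/1 = 5 + 63*1 = 5 + 63 = 68)
w(Q, Z) = Z*(Q + Z) (w(Q, Z) = (Q + Z)*(Z + 0) = (Q + Z)*Z = Z*(Q + Z))
(37 - w(10, a(4)))*236 = (37 - 68*(10 + 68))*236 = (37 - 68*78)*236 = (37 - 1*5304)*236 = (37 - 5304)*236 = -5267*236 = -1243012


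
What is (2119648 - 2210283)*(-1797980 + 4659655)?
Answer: -259367913625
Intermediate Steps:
(2119648 - 2210283)*(-1797980 + 4659655) = -90635*2861675 = -259367913625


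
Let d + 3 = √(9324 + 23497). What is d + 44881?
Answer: 44878 + √32821 ≈ 45059.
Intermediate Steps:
d = -3 + √32821 (d = -3 + √(9324 + 23497) = -3 + √32821 ≈ 178.17)
d + 44881 = (-3 + √32821) + 44881 = 44878 + √32821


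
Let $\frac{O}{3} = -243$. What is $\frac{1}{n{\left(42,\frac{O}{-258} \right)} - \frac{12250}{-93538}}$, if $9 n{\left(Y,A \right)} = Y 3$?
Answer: $\frac{46769}{660891} \approx 0.070767$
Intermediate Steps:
$O = -729$ ($O = 3 \left(-243\right) = -729$)
$n{\left(Y,A \right)} = \frac{Y}{3}$ ($n{\left(Y,A \right)} = \frac{Y 3}{9} = \frac{3 Y}{9} = \frac{Y}{3}$)
$\frac{1}{n{\left(42,\frac{O}{-258} \right)} - \frac{12250}{-93538}} = \frac{1}{\frac{1}{3} \cdot 42 - \frac{12250}{-93538}} = \frac{1}{14 - - \frac{6125}{46769}} = \frac{1}{14 + \frac{6125}{46769}} = \frac{1}{\frac{660891}{46769}} = \frac{46769}{660891}$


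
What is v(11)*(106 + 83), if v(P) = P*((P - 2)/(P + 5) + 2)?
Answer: 85239/16 ≈ 5327.4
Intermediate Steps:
v(P) = P*(2 + (-2 + P)/(5 + P)) (v(P) = P*((-2 + P)/(5 + P) + 2) = P*(2 + (-2 + P)/(5 + P)))
v(11)*(106 + 83) = (11*(8 + 3*11)/(5 + 11))*(106 + 83) = (11*(8 + 33)/16)*189 = (11*(1/16)*41)*189 = (451/16)*189 = 85239/16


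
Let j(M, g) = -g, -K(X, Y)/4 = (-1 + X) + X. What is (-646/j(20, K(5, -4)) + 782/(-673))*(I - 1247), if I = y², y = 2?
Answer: 287698565/12114 ≈ 23749.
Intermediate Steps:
K(X, Y) = 4 - 8*X (K(X, Y) = -4*((-1 + X) + X) = -4*(-1 + 2*X) = 4 - 8*X)
I = 4 (I = 2² = 4)
(-646/j(20, K(5, -4)) + 782/(-673))*(I - 1247) = (-646*(-1/(4 - 8*5)) + 782/(-673))*(4 - 1247) = (-646*(-1/(4 - 40)) + 782*(-1/673))*(-1243) = (-646/((-1*(-36))) - 782/673)*(-1243) = (-646/36 - 782/673)*(-1243) = (-646*1/36 - 782/673)*(-1243) = (-323/18 - 782/673)*(-1243) = -231455/12114*(-1243) = 287698565/12114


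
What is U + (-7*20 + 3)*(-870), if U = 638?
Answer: 119828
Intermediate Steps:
U + (-7*20 + 3)*(-870) = 638 + (-7*20 + 3)*(-870) = 638 + (-140 + 3)*(-870) = 638 - 137*(-870) = 638 + 119190 = 119828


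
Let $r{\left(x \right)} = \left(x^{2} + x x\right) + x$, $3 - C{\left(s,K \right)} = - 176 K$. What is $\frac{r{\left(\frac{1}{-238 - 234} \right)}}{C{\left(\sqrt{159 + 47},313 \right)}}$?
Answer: $- \frac{235}{6136696672} \approx -3.8294 \cdot 10^{-8}$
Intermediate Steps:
$C{\left(s,K \right)} = 3 + 176 K$ ($C{\left(s,K \right)} = 3 - - 176 K = 3 + 176 K$)
$r{\left(x \right)} = x + 2 x^{2}$ ($r{\left(x \right)} = \left(x^{2} + x^{2}\right) + x = 2 x^{2} + x = x + 2 x^{2}$)
$\frac{r{\left(\frac{1}{-238 - 234} \right)}}{C{\left(\sqrt{159 + 47},313 \right)}} = \frac{\frac{1}{-238 - 234} \left(1 + \frac{2}{-238 - 234}\right)}{3 + 176 \cdot 313} = \frac{\frac{1}{-472} \left(1 + \frac{2}{-472}\right)}{3 + 55088} = \frac{\left(- \frac{1}{472}\right) \left(1 + 2 \left(- \frac{1}{472}\right)\right)}{55091} = - \frac{1 - \frac{1}{236}}{472} \cdot \frac{1}{55091} = \left(- \frac{1}{472}\right) \frac{235}{236} \cdot \frac{1}{55091} = \left(- \frac{235}{111392}\right) \frac{1}{55091} = - \frac{235}{6136696672}$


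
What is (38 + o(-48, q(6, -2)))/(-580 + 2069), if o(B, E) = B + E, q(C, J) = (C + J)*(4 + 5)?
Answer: 26/1489 ≈ 0.017461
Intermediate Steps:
q(C, J) = 9*C + 9*J (q(C, J) = (C + J)*9 = 9*C + 9*J)
(38 + o(-48, q(6, -2)))/(-580 + 2069) = (38 + (-48 + (9*6 + 9*(-2))))/(-580 + 2069) = (38 + (-48 + (54 - 18)))/1489 = (38 + (-48 + 36))*(1/1489) = (38 - 12)*(1/1489) = 26*(1/1489) = 26/1489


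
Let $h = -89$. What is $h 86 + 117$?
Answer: $-7537$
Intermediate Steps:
$h 86 + 117 = \left(-89\right) 86 + 117 = -7654 + 117 = -7537$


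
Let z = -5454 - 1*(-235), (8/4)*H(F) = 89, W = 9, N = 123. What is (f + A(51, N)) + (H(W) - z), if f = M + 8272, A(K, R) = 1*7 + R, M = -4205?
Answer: 18921/2 ≈ 9460.5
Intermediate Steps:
H(F) = 89/2 (H(F) = (½)*89 = 89/2)
A(K, R) = 7 + R
z = -5219 (z = -5454 + 235 = -5219)
f = 4067 (f = -4205 + 8272 = 4067)
(f + A(51, N)) + (H(W) - z) = (4067 + (7 + 123)) + (89/2 - 1*(-5219)) = (4067 + 130) + (89/2 + 5219) = 4197 + 10527/2 = 18921/2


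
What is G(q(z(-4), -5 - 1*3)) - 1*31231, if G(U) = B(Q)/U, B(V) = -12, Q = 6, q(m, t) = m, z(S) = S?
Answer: -31228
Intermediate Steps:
G(U) = -12/U
G(q(z(-4), -5 - 1*3)) - 1*31231 = -12/(-4) - 1*31231 = -12*(-¼) - 31231 = 3 - 31231 = -31228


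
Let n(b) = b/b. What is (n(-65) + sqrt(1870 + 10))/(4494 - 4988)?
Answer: -1/494 - sqrt(470)/247 ≈ -0.089795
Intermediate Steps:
n(b) = 1
(n(-65) + sqrt(1870 + 10))/(4494 - 4988) = (1 + sqrt(1870 + 10))/(4494 - 4988) = (1 + sqrt(1880))/(-494) = (1 + 2*sqrt(470))*(-1/494) = -1/494 - sqrt(470)/247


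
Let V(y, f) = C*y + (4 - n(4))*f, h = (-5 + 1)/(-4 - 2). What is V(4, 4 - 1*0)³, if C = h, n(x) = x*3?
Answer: -681472/27 ≈ -25240.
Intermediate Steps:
n(x) = 3*x
h = ⅔ (h = -4/(-6) = -4*(-⅙) = ⅔ ≈ 0.66667)
C = ⅔ ≈ 0.66667
V(y, f) = -8*f + 2*y/3 (V(y, f) = 2*y/3 + (4 - 3*4)*f = 2*y/3 + (4 - 1*12)*f = 2*y/3 + (4 - 12)*f = 2*y/3 - 8*f = -8*f + 2*y/3)
V(4, 4 - 1*0)³ = (-8*(4 - 1*0) + (⅔)*4)³ = (-8*(4 + 0) + 8/3)³ = (-8*4 + 8/3)³ = (-32 + 8/3)³ = (-88/3)³ = -681472/27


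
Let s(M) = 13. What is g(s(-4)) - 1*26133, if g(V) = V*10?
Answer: -26003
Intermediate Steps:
g(V) = 10*V
g(s(-4)) - 1*26133 = 10*13 - 1*26133 = 130 - 26133 = -26003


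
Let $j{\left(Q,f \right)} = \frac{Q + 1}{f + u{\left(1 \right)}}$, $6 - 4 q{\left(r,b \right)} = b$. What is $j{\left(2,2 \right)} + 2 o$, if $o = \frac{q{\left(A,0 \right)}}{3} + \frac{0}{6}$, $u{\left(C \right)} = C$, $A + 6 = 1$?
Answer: $2$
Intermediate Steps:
$A = -5$ ($A = -6 + 1 = -5$)
$q{\left(r,b \right)} = \frac{3}{2} - \frac{b}{4}$
$j{\left(Q,f \right)} = \frac{1 + Q}{1 + f}$ ($j{\left(Q,f \right)} = \frac{Q + 1}{f + 1} = \frac{1 + Q}{1 + f}$)
$o = \frac{1}{2}$ ($o = \frac{\frac{3}{2} - 0}{3} + \frac{0}{6} = \left(\frac{3}{2} + 0\right) \frac{1}{3} + 0 \cdot \frac{1}{6} = \frac{3}{2} \cdot \frac{1}{3} + 0 = \frac{1}{2} + 0 = \frac{1}{2} \approx 0.5$)
$j{\left(2,2 \right)} + 2 o = \frac{1 + 2}{1 + 2} + 2 \cdot \frac{1}{2} = \frac{1}{3} \cdot 3 + 1 = 1 + 1 = 2$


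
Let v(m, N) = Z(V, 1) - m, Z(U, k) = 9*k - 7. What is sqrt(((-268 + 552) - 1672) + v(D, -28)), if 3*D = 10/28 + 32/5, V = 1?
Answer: I*sqrt(61221930)/210 ≈ 37.259*I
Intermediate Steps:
Z(U, k) = -7 + 9*k
D = 473/210 (D = (10/28 + 32/5)/3 = (10*(1/28) + 32*(1/5))/3 = (5/14 + 32/5)/3 = (1/3)*(473/70) = 473/210 ≈ 2.2524)
v(m, N) = 2 - m (v(m, N) = (-7 + 9*1) - m = (-7 + 9) - m = 2 - m)
sqrt(((-268 + 552) - 1672) + v(D, -28)) = sqrt(((-268 + 552) - 1672) + (2 - 1*473/210)) = sqrt((284 - 1672) + (2 - 473/210)) = sqrt(-1388 - 53/210) = sqrt(-291533/210) = I*sqrt(61221930)/210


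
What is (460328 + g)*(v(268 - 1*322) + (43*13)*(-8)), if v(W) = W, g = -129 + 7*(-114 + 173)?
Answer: -2084729912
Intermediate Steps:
g = 284 (g = -129 + 7*59 = -129 + 413 = 284)
(460328 + g)*(v(268 - 1*322) + (43*13)*(-8)) = (460328 + 284)*((268 - 1*322) + (43*13)*(-8)) = 460612*((268 - 322) + 559*(-8)) = 460612*(-54 - 4472) = 460612*(-4526) = -2084729912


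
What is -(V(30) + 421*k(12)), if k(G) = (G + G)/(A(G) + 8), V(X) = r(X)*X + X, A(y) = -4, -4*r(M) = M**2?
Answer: 4194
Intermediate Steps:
r(M) = -M**2/4
V(X) = X - X**3/4 (V(X) = (-X**2/4)*X + X = -X**3/4 + X = X - X**3/4)
k(G) = G/2 (k(G) = (G + G)/(-4 + 8) = (2*G)/4 = (2*G)*(1/4) = G/2)
-(V(30) + 421*k(12)) = -((30 - 1/4*30**3) + 421*((1/2)*12)) = -((30 - 1/4*27000) + 421*6) = -((30 - 6750) + 2526) = -(-6720 + 2526) = -1*(-4194) = 4194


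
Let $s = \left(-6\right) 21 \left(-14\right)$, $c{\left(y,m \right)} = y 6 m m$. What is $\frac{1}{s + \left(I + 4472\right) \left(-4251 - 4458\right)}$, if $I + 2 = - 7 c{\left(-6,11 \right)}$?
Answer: $- \frac{1}{304482294} \approx -3.2843 \cdot 10^{-9}$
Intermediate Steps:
$c{\left(y,m \right)} = 6 y m^{2}$ ($c{\left(y,m \right)} = y 6 m^{2} = 6 y m^{2}$)
$s = 1764$ ($s = \left(-126\right) \left(-14\right) = 1764$)
$I = 30490$ ($I = -2 - 7 \cdot 6 \left(-6\right) 11^{2} = -2 - 7 \cdot 6 \left(-6\right) 121 = -2 - -30492 = -2 + 30492 = 30490$)
$\frac{1}{s + \left(I + 4472\right) \left(-4251 - 4458\right)} = \frac{1}{1764 + \left(30490 + 4472\right) \left(-4251 - 4458\right)} = \frac{1}{1764 + 34962 \left(-8709\right)} = \frac{1}{1764 - 304484058} = \frac{1}{-304482294} = - \frac{1}{304482294}$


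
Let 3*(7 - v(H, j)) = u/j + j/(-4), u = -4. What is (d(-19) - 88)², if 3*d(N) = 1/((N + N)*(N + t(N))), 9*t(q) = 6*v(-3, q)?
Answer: 215805773401/27867841 ≈ 7743.9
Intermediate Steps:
v(H, j) = 7 + j/12 + 4/(3*j) (v(H, j) = 7 - (-4/j + j/(-4))/3 = 7 - (-4/j + j*(-¼))/3 = 7 - (-4/j - j/4)/3 = 7 + (j/12 + 4/(3*j)) = 7 + j/12 + 4/(3*j))
t(q) = (16 + q*(84 + q))/(18*q) (t(q) = (6*((16 + q*(84 + q))/(12*q)))/9 = ((16 + q*(84 + q))/(2*q))/9 = (16 + q*(84 + q))/(18*q))
d(N) = 1/(6*N*(N + (16 + N*(84 + N))/(18*N))) (d(N) = 1/(3*(((N + N)*(N + (16 + N*(84 + N))/(18*N))))) = 1/(3*(((2*N)*(N + (16 + N*(84 + N))/(18*N))))) = 1/(3*((2*N*(N + (16 + N*(84 + N))/(18*N))))) = (1/(2*N*(N + (16 + N*(84 + N))/(18*N))))/3 = 1/(6*N*(N + (16 + N*(84 + N))/(18*N))))
(d(-19) - 88)² = (3/(16 - 19*(84 + 19*(-19))) - 88)² = (3/(16 - 19*(84 - 361)) - 88)² = (3/(16 - 19*(-277)) - 88)² = (3/(16 + 5263) - 88)² = (3/5279 - 88)² = (-464549/5279)² = 215805773401/27867841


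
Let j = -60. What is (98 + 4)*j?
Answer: -6120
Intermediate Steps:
(98 + 4)*j = (98 + 4)*(-60) = 102*(-60) = -6120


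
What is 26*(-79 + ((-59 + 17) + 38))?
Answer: -2158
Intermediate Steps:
26*(-79 + ((-59 + 17) + 38)) = 26*(-79 + (-42 + 38)) = 26*(-79 - 4) = 26*(-83) = -2158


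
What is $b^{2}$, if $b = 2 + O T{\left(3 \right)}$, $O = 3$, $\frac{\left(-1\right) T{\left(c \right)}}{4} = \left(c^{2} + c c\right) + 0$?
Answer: $45796$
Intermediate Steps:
$T{\left(c \right)} = - 8 c^{2}$ ($T{\left(c \right)} = - 4 \left(\left(c^{2} + c c\right) + 0\right) = - 4 \left(\left(c^{2} + c^{2}\right) + 0\right) = - 4 \left(2 c^{2} + 0\right) = - 4 \cdot 2 c^{2} = - 8 c^{2}$)
$b = -214$ ($b = 2 + 3 \left(- 8 \cdot 3^{2}\right) = 2 + 3 \left(\left(-8\right) 9\right) = 2 + 3 \left(-72\right) = 2 - 216 = -214$)
$b^{2} = \left(-214\right)^{2} = 45796$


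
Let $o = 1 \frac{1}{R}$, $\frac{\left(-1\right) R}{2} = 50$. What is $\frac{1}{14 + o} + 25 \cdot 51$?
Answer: $\frac{1783825}{1399} \approx 1275.1$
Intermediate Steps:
$R = -100$ ($R = \left(-2\right) 50 = -100$)
$o = - \frac{1}{100}$ ($o = 1 \frac{1}{-100} = 1 \left(- \frac{1}{100}\right) = - \frac{1}{100} \approx -0.01$)
$\frac{1}{14 + o} + 25 \cdot 51 = \frac{1}{14 - \frac{1}{100}} + 25 \cdot 51 = \frac{1}{\frac{1399}{100}} + 1275 = \frac{100}{1399} + 1275 = \frac{1783825}{1399}$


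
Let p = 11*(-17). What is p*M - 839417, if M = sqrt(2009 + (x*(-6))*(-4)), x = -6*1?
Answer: -839417 - 187*sqrt(1865) ≈ -8.4749e+5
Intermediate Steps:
p = -187
x = -6
M = sqrt(1865) (M = sqrt(2009 - 6*(-6)*(-4)) = sqrt(2009 + 36*(-4)) = sqrt(2009 - 144) = sqrt(1865) ≈ 43.186)
p*M - 839417 = -187*sqrt(1865) - 839417 = -839417 - 187*sqrt(1865)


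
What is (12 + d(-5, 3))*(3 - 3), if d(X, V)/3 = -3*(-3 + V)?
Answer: 0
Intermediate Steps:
d(X, V) = 27 - 9*V (d(X, V) = 3*(-3*(-3 + V)) = 3*(9 - 3*V) = 27 - 9*V)
(12 + d(-5, 3))*(3 - 3) = (12 + (27 - 9*3))*(3 - 3) = (12 + (27 - 27))*0 = (12 + 0)*0 = 12*0 = 0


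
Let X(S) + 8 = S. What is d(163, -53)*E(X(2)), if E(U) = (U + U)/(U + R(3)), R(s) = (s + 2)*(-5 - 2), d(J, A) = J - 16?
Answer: 1764/41 ≈ 43.024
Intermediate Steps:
X(S) = -8 + S
d(J, A) = -16 + J
R(s) = -14 - 7*s (R(s) = (2 + s)*(-7) = -14 - 7*s)
E(U) = 2*U/(-35 + U) (E(U) = (U + U)/(U + (-14 - 7*3)) = (2*U)/(U + (-14 - 21)) = (2*U)/(U - 35) = (2*U)/(-35 + U) = 2*U/(-35 + U))
d(163, -53)*E(X(2)) = (-16 + 163)*(2*(-8 + 2)/(-35 + (-8 + 2))) = 147*(2*(-6)/(-35 - 6)) = 147*(2*(-6)/(-41)) = 147*(2*(-6)*(-1/41)) = 147*(12/41) = 1764/41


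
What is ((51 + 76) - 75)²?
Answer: 2704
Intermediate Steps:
((51 + 76) - 75)² = (127 - 75)² = 52² = 2704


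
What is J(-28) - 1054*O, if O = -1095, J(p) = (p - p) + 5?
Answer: 1154135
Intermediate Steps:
J(p) = 5 (J(p) = 0 + 5 = 5)
J(-28) - 1054*O = 5 - 1054*(-1095) = 5 + 1154130 = 1154135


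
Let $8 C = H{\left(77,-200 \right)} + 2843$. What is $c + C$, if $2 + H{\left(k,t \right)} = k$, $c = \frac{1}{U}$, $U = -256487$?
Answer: $\frac{374214529}{1025948} \approx 364.75$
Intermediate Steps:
$c = - \frac{1}{256487}$ ($c = \frac{1}{-256487} = - \frac{1}{256487} \approx -3.8988 \cdot 10^{-6}$)
$H{\left(k,t \right)} = -2 + k$
$C = \frac{1459}{4}$ ($C = \frac{\left(-2 + 77\right) + 2843}{8} = \frac{75 + 2843}{8} = \frac{1}{8} \cdot 2918 = \frac{1459}{4} \approx 364.75$)
$c + C = - \frac{1}{256487} + \frac{1459}{4} = \frac{374214529}{1025948}$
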